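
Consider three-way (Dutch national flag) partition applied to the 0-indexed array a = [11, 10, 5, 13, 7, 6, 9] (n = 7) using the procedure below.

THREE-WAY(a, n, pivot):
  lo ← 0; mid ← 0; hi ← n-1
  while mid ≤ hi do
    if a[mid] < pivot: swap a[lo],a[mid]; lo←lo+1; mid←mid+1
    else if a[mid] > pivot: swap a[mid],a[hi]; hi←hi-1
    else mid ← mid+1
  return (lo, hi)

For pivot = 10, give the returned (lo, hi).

pivot = 10; lo=0, mid=0, hi=6
a[mid]=11>10: swap a[0],a[6]; hi=5 → [9, 10, 5, 13, 7, 6, 11]
a[mid]=9<10: swap a[0],a[0]; lo=1,mid=1 → [9, 10, 5, 13, 7, 6, 11]
a[mid]=10=10: mid=2
a[mid]=5<10: swap a[1],a[2]; lo=2,mid=3 → [9, 5, 10, 13, 7, 6, 11]
a[mid]=13>10: swap a[3],a[5]; hi=4 → [9, 5, 10, 6, 7, 13, 11]
a[mid]=6<10: swap a[2],a[3]; lo=3,mid=4 → [9, 5, 6, 10, 7, 13, 11]
a[mid]=7<10: swap a[3],a[4]; lo=4,mid=5 → [9, 5, 6, 7, 10, 13, 11]
end: lo=4, hi=4; a = [9, 5, 6, 7, 10, 13, 11]

(4, 4)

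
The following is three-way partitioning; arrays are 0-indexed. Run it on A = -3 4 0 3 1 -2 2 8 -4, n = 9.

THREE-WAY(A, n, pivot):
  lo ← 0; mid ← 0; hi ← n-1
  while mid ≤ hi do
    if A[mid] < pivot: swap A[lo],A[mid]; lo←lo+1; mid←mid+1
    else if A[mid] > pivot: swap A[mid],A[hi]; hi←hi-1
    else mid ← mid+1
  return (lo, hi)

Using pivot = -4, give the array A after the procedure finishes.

pivot = -4; lo=0, mid=0, hi=8
A[mid]=-3>-4: swap A[0],A[8]; hi=7 → -4 4 0 3 1 -2 2 8 -3
A[mid]=-4=-4: mid=1
A[mid]=4>-4: swap A[1],A[7]; hi=6 → -4 8 0 3 1 -2 2 4 -3
A[mid]=8>-4: swap A[1],A[6]; hi=5 → -4 2 0 3 1 -2 8 4 -3
A[mid]=2>-4: swap A[1],A[5]; hi=4 → -4 -2 0 3 1 2 8 4 -3
A[mid]=-2>-4: swap A[1],A[4]; hi=3 → -4 1 0 3 -2 2 8 4 -3
A[mid]=1>-4: swap A[1],A[3]; hi=2 → -4 3 0 1 -2 2 8 4 -3
A[mid]=3>-4: swap A[1],A[2]; hi=1 → -4 0 3 1 -2 2 8 4 -3
A[mid]=0>-4: swap A[1],A[1]; hi=0 → -4 0 3 1 -2 2 8 4 -3
end: lo=0, hi=0; A = -4 0 3 1 -2 2 8 4 -3

-4 0 3 1 -2 2 8 4 -3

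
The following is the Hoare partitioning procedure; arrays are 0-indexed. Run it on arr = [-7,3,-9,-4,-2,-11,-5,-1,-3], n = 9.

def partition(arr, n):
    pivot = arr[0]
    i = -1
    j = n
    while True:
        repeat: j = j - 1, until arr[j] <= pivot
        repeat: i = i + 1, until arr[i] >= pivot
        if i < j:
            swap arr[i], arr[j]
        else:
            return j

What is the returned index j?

pivot=-7
j stops at 5 (-11), i stops at 0 (-7); swap ⇒ [-11,3,-9,-4,-2,-7,-5,-1,-3]
j stops at 2 (-9), i stops at 1 (3); swap ⇒ [-11,-9,3,-4,-2,-7,-5,-1,-3]
j stops at 1, i stops at 2; i≥j ⇒ return 1. arr=[-11,-9,3,-4,-2,-7,-5,-1,-3]

1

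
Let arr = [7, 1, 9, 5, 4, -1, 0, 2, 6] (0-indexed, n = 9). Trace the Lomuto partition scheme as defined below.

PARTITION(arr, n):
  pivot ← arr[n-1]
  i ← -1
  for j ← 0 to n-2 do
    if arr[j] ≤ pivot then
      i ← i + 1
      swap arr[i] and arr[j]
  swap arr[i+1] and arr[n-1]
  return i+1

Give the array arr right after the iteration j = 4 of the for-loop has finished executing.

pivot = arr[8] = 6; i = -1
j=0: arr[0]=7 > 6 → no swap
j=1: arr[1]=1 ≤ 6 → i=0, swap arr[0],arr[1] → [1, 7, 9, 5, 4, -1, 0, 2, 6]
j=2: arr[2]=9 > 6 → no swap
j=3: arr[3]=5 ≤ 6 → i=1, swap arr[1],arr[3] → [1, 5, 9, 7, 4, -1, 0, 2, 6]
j=4: arr[4]=4 ≤ 6 → i=2, swap arr[2],arr[4] → [1, 5, 4, 7, 9, -1, 0, 2, 6]
(after j=4) arr = [1, 5, 4, 7, 9, -1, 0, 2, 6]

[1, 5, 4, 7, 9, -1, 0, 2, 6]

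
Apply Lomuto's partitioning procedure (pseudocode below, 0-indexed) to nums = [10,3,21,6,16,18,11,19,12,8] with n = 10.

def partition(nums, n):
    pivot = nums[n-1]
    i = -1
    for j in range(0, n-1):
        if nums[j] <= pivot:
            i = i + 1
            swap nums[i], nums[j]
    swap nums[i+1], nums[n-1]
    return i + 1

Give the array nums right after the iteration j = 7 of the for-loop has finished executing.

pivot=8, i=-1
j=0: 10>8, skip
j=1: 3≤8, i=0, swap(0,1) ⇒ [3,10,21,6,16,18,11,19,12,8]
j=2: 21>8, skip
j=3: 6≤8, i=1, swap(1,3) ⇒ [3,6,21,10,16,18,11,19,12,8]
j=4: 16>8, skip
j=5: 18>8, skip
j=6: 11>8, skip
j=7: 19>8, skip
(after j=7) nums = [3,6,21,10,16,18,11,19,12,8]

[3,6,21,10,16,18,11,19,12,8]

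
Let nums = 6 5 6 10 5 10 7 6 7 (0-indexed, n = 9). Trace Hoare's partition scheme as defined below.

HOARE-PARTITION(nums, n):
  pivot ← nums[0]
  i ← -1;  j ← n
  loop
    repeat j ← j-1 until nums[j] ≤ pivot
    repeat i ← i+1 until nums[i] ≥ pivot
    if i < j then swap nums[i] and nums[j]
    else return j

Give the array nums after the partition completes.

6 5 5 10 6 10 7 6 7

pivot = nums[0] = 6; i = -1, j = 9
j→7 (nums[7]=6≤6), i→0 (nums[0]=6≥6); i<j, swap → 6 5 6 10 5 10 7 6 7
j→4 (nums[4]=5≤6), i→2 (nums[2]=6≥6); i<j, swap → 6 5 5 10 6 10 7 6 7
j→2, i→3; i≥j, return j=2. nums = 6 5 5 10 6 10 7 6 7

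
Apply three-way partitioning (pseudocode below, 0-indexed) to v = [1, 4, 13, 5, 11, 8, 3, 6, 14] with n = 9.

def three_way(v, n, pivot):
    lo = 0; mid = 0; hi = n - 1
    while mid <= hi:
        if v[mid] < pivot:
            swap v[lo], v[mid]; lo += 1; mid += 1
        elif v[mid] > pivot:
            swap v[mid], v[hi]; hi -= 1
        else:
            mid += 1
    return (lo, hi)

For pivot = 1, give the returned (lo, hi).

lo=0 mid=0 hi=8
1=1: mid=1
4>1: swap(1,8), hi=7 ⇒ [1, 14, 13, 5, 11, 8, 3, 6, 4]
14>1: swap(1,7), hi=6 ⇒ [1, 6, 13, 5, 11, 8, 3, 14, 4]
6>1: swap(1,6), hi=5 ⇒ [1, 3, 13, 5, 11, 8, 6, 14, 4]
3>1: swap(1,5), hi=4 ⇒ [1, 8, 13, 5, 11, 3, 6, 14, 4]
8>1: swap(1,4), hi=3 ⇒ [1, 11, 13, 5, 8, 3, 6, 14, 4]
11>1: swap(1,3), hi=2 ⇒ [1, 5, 13, 11, 8, 3, 6, 14, 4]
5>1: swap(1,2), hi=1 ⇒ [1, 13, 5, 11, 8, 3, 6, 14, 4]
13>1: swap(1,1), hi=0 ⇒ [1, 13, 5, 11, 8, 3, 6, 14, 4]
done. lo=0 hi=0; v=[1, 13, 5, 11, 8, 3, 6, 14, 4]

(0, 0)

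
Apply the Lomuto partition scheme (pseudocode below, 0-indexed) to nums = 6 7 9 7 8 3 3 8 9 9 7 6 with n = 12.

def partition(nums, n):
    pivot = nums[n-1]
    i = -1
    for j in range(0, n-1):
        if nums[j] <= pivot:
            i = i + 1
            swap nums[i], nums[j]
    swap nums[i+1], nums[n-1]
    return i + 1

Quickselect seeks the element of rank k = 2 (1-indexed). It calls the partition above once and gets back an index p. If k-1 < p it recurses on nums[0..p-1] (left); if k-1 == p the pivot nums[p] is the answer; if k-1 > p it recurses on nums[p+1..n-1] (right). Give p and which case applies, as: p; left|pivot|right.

pivot=6, i=-1
j=0: 6≤6, i=0, swap(0,0) ⇒ 6 7 9 7 8 3 3 8 9 9 7 6
j=1: 7>6, skip
j=2: 9>6, skip
j=3: 7>6, skip
j=4: 8>6, skip
j=5: 3≤6, i=1, swap(1,5) ⇒ 6 3 9 7 8 7 3 8 9 9 7 6
j=6: 3≤6, i=2, swap(2,6) ⇒ 6 3 3 7 8 7 9 8 9 9 7 6
j=7: 8>6, skip
j=8: 9>6, skip
j=9: 9>6, skip
j=10: 7>6, skip
swap(3,11) ⇒ 6 3 3 6 8 7 9 8 9 9 7 7; return 3
p = 3; k-1 = 1 < 3 ⇒ left

3; left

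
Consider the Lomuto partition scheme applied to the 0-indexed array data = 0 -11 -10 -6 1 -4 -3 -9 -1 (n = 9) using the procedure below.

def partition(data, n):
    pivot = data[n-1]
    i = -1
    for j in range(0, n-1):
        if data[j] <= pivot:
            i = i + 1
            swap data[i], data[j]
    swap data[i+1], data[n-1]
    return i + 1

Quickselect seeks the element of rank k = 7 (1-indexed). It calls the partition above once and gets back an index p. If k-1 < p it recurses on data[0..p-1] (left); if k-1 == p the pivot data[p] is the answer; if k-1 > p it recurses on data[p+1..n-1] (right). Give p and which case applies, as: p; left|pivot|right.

pivot=-1, i=-1
j=0: 0>-1, skip
j=1: -11≤-1, i=0, swap(0,1) ⇒ -11 0 -10 -6 1 -4 -3 -9 -1
j=2: -10≤-1, i=1, swap(1,2) ⇒ -11 -10 0 -6 1 -4 -3 -9 -1
j=3: -6≤-1, i=2, swap(2,3) ⇒ -11 -10 -6 0 1 -4 -3 -9 -1
j=4: 1>-1, skip
j=5: -4≤-1, i=3, swap(3,5) ⇒ -11 -10 -6 -4 1 0 -3 -9 -1
j=6: -3≤-1, i=4, swap(4,6) ⇒ -11 -10 -6 -4 -3 0 1 -9 -1
j=7: -9≤-1, i=5, swap(5,7) ⇒ -11 -10 -6 -4 -3 -9 1 0 -1
swap(6,8) ⇒ -11 -10 -6 -4 -3 -9 -1 0 1; return 6
p = 6; k-1 = 6 == 6 ⇒ pivot

6; pivot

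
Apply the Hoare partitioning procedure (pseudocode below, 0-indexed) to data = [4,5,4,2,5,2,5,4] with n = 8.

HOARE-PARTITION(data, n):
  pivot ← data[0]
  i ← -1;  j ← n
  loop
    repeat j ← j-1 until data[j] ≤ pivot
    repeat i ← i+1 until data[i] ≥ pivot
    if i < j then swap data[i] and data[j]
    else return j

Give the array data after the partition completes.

pivot=4
j stops at 7 (4), i stops at 0 (4); swap ⇒ [4,5,4,2,5,2,5,4]
j stops at 5 (2), i stops at 1 (5); swap ⇒ [4,2,4,2,5,5,5,4]
j stops at 3 (2), i stops at 2 (4); swap ⇒ [4,2,2,4,5,5,5,4]
j stops at 2, i stops at 3; i≥j ⇒ return 2. data=[4,2,2,4,5,5,5,4]

[4,2,2,4,5,5,5,4]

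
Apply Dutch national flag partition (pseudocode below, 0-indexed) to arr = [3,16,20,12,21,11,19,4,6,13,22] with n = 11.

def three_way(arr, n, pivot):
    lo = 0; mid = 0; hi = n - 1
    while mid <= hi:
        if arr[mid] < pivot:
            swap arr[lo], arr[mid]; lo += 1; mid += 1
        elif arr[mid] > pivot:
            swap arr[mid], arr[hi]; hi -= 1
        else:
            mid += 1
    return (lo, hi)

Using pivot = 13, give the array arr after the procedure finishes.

[3,6,12,4,11,13,19,21,20,22,16]

pivot = 13; lo=0, mid=0, hi=10
arr[mid]=3<13: swap arr[0],arr[0]; lo=1,mid=1 → [3,16,20,12,21,11,19,4,6,13,22]
arr[mid]=16>13: swap arr[1],arr[10]; hi=9 → [3,22,20,12,21,11,19,4,6,13,16]
arr[mid]=22>13: swap arr[1],arr[9]; hi=8 → [3,13,20,12,21,11,19,4,6,22,16]
arr[mid]=13=13: mid=2
arr[mid]=20>13: swap arr[2],arr[8]; hi=7 → [3,13,6,12,21,11,19,4,20,22,16]
arr[mid]=6<13: swap arr[1],arr[2]; lo=2,mid=3 → [3,6,13,12,21,11,19,4,20,22,16]
arr[mid]=12<13: swap arr[2],arr[3]; lo=3,mid=4 → [3,6,12,13,21,11,19,4,20,22,16]
arr[mid]=21>13: swap arr[4],arr[7]; hi=6 → [3,6,12,13,4,11,19,21,20,22,16]
arr[mid]=4<13: swap arr[3],arr[4]; lo=4,mid=5 → [3,6,12,4,13,11,19,21,20,22,16]
arr[mid]=11<13: swap arr[4],arr[5]; lo=5,mid=6 → [3,6,12,4,11,13,19,21,20,22,16]
arr[mid]=19>13: swap arr[6],arr[6]; hi=5 → [3,6,12,4,11,13,19,21,20,22,16]
end: lo=5, hi=5; arr = [3,6,12,4,11,13,19,21,20,22,16]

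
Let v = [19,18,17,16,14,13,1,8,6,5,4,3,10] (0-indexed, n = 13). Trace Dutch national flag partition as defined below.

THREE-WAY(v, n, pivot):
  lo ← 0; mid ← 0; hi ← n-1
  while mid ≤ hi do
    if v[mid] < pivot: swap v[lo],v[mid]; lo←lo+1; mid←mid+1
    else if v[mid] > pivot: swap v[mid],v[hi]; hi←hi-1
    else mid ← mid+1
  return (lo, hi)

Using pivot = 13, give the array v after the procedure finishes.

lo=0 mid=0 hi=12
19>13: swap(0,12), hi=11 ⇒ [10,18,17,16,14,13,1,8,6,5,4,3,19]
10<13: swap(0,0), lo=1 mid=1 ⇒ [10,18,17,16,14,13,1,8,6,5,4,3,19]
18>13: swap(1,11), hi=10 ⇒ [10,3,17,16,14,13,1,8,6,5,4,18,19]
3<13: swap(1,1), lo=2 mid=2 ⇒ [10,3,17,16,14,13,1,8,6,5,4,18,19]
17>13: swap(2,10), hi=9 ⇒ [10,3,4,16,14,13,1,8,6,5,17,18,19]
4<13: swap(2,2), lo=3 mid=3 ⇒ [10,3,4,16,14,13,1,8,6,5,17,18,19]
16>13: swap(3,9), hi=8 ⇒ [10,3,4,5,14,13,1,8,6,16,17,18,19]
5<13: swap(3,3), lo=4 mid=4 ⇒ [10,3,4,5,14,13,1,8,6,16,17,18,19]
14>13: swap(4,8), hi=7 ⇒ [10,3,4,5,6,13,1,8,14,16,17,18,19]
6<13: swap(4,4), lo=5 mid=5 ⇒ [10,3,4,5,6,13,1,8,14,16,17,18,19]
13=13: mid=6
1<13: swap(5,6), lo=6 mid=7 ⇒ [10,3,4,5,6,1,13,8,14,16,17,18,19]
8<13: swap(6,7), lo=7 mid=8 ⇒ [10,3,4,5,6,1,8,13,14,16,17,18,19]
done. lo=7 hi=7; v=[10,3,4,5,6,1,8,13,14,16,17,18,19]

[10,3,4,5,6,1,8,13,14,16,17,18,19]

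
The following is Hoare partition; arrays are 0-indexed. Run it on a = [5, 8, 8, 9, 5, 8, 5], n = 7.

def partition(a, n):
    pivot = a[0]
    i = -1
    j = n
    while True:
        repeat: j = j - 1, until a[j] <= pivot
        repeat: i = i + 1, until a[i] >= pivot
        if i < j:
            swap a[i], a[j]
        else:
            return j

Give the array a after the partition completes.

pivot = a[0] = 5; i = -1, j = 7
j→6 (a[6]=5≤5), i→0 (a[0]=5≥5); i<j, swap → [5, 8, 8, 9, 5, 8, 5]
j→4 (a[4]=5≤5), i→1 (a[1]=8≥5); i<j, swap → [5, 5, 8, 9, 8, 8, 5]
j→1, i→2; i≥j, return j=1. a = [5, 5, 8, 9, 8, 8, 5]

[5, 5, 8, 9, 8, 8, 5]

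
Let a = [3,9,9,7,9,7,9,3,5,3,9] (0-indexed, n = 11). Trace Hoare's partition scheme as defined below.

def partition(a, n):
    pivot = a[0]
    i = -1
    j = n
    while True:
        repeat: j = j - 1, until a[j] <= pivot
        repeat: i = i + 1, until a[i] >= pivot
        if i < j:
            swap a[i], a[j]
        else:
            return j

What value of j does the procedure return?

1

pivot = a[0] = 3; i = -1, j = 11
j→9 (a[9]=3≤3), i→0 (a[0]=3≥3); i<j, swap → [3,9,9,7,9,7,9,3,5,3,9]
j→7 (a[7]=3≤3), i→1 (a[1]=9≥3); i<j, swap → [3,3,9,7,9,7,9,9,5,3,9]
j→1, i→2; i≥j, return j=1. a = [3,3,9,7,9,7,9,9,5,3,9]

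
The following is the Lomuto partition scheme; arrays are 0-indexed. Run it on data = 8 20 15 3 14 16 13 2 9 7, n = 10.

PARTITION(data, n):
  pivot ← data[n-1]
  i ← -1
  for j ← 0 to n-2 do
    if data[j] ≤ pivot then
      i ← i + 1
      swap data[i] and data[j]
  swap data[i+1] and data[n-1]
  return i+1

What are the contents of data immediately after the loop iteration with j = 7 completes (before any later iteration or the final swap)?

3 2 15 8 14 16 13 20 9 7

pivot = data[9] = 7; i = -1
j=0: data[0]=8 > 7 → no swap
j=1: data[1]=20 > 7 → no swap
j=2: data[2]=15 > 7 → no swap
j=3: data[3]=3 ≤ 7 → i=0, swap data[0],data[3] → 3 20 15 8 14 16 13 2 9 7
j=4: data[4]=14 > 7 → no swap
j=5: data[5]=16 > 7 → no swap
j=6: data[6]=13 > 7 → no swap
j=7: data[7]=2 ≤ 7 → i=1, swap data[1],data[7] → 3 2 15 8 14 16 13 20 9 7
(after j=7) data = 3 2 15 8 14 16 13 20 9 7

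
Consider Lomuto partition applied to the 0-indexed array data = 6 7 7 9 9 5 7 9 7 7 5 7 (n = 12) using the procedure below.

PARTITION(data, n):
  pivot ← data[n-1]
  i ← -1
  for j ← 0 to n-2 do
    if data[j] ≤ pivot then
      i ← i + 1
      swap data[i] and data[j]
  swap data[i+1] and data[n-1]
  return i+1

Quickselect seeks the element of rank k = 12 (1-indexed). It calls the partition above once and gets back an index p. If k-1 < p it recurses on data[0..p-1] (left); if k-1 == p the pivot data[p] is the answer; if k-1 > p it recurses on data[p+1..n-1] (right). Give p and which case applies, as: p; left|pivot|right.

8; right

pivot=7, i=-1
j=0: 6≤7, i=0, swap(0,0) ⇒ 6 7 7 9 9 5 7 9 7 7 5 7
j=1: 7≤7, i=1, swap(1,1) ⇒ 6 7 7 9 9 5 7 9 7 7 5 7
j=2: 7≤7, i=2, swap(2,2) ⇒ 6 7 7 9 9 5 7 9 7 7 5 7
j=3: 9>7, skip
j=4: 9>7, skip
j=5: 5≤7, i=3, swap(3,5) ⇒ 6 7 7 5 9 9 7 9 7 7 5 7
j=6: 7≤7, i=4, swap(4,6) ⇒ 6 7 7 5 7 9 9 9 7 7 5 7
j=7: 9>7, skip
j=8: 7≤7, i=5, swap(5,8) ⇒ 6 7 7 5 7 7 9 9 9 7 5 7
j=9: 7≤7, i=6, swap(6,9) ⇒ 6 7 7 5 7 7 7 9 9 9 5 7
j=10: 5≤7, i=7, swap(7,10) ⇒ 6 7 7 5 7 7 7 5 9 9 9 7
swap(8,11) ⇒ 6 7 7 5 7 7 7 5 7 9 9 9; return 8
p = 8; k-1 = 11 > 8 ⇒ right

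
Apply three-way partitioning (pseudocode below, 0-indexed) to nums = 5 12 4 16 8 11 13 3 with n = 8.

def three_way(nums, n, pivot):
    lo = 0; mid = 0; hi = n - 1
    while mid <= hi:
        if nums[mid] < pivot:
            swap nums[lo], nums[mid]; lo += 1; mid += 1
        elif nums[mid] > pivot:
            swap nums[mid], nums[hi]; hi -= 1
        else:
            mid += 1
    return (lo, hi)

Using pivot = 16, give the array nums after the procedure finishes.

5 12 4 8 11 13 3 16

lo=0 mid=0 hi=7
5<16: swap(0,0), lo=1 mid=1 ⇒ 5 12 4 16 8 11 13 3
12<16: swap(1,1), lo=2 mid=2 ⇒ 5 12 4 16 8 11 13 3
4<16: swap(2,2), lo=3 mid=3 ⇒ 5 12 4 16 8 11 13 3
16=16: mid=4
8<16: swap(3,4), lo=4 mid=5 ⇒ 5 12 4 8 16 11 13 3
11<16: swap(4,5), lo=5 mid=6 ⇒ 5 12 4 8 11 16 13 3
13<16: swap(5,6), lo=6 mid=7 ⇒ 5 12 4 8 11 13 16 3
3<16: swap(6,7), lo=7 mid=8 ⇒ 5 12 4 8 11 13 3 16
done. lo=7 hi=7; nums=5 12 4 8 11 13 3 16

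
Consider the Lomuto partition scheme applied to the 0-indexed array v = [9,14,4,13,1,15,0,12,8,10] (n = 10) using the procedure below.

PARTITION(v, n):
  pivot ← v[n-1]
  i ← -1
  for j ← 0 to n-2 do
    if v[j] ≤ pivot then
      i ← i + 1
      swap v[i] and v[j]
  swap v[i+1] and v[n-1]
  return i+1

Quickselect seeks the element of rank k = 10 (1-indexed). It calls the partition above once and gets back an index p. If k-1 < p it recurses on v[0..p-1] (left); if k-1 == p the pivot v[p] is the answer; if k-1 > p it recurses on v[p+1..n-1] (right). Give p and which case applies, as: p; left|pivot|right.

5; right

pivot=10, i=-1
j=0: 9≤10, i=0, swap(0,0) ⇒ [9,14,4,13,1,15,0,12,8,10]
j=1: 14>10, skip
j=2: 4≤10, i=1, swap(1,2) ⇒ [9,4,14,13,1,15,0,12,8,10]
j=3: 13>10, skip
j=4: 1≤10, i=2, swap(2,4) ⇒ [9,4,1,13,14,15,0,12,8,10]
j=5: 15>10, skip
j=6: 0≤10, i=3, swap(3,6) ⇒ [9,4,1,0,14,15,13,12,8,10]
j=7: 12>10, skip
j=8: 8≤10, i=4, swap(4,8) ⇒ [9,4,1,0,8,15,13,12,14,10]
swap(5,9) ⇒ [9,4,1,0,8,10,13,12,14,15]; return 5
p = 5; k-1 = 9 > 5 ⇒ right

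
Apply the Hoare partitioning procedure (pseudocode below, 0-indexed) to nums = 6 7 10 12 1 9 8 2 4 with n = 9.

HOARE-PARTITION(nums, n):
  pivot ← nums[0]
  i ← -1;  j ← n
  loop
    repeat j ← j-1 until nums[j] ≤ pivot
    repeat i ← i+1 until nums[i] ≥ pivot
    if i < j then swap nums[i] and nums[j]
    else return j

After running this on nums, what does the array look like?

4 2 1 12 10 9 8 7 6

pivot=6
j stops at 8 (4), i stops at 0 (6); swap ⇒ 4 7 10 12 1 9 8 2 6
j stops at 7 (2), i stops at 1 (7); swap ⇒ 4 2 10 12 1 9 8 7 6
j stops at 4 (1), i stops at 2 (10); swap ⇒ 4 2 1 12 10 9 8 7 6
j stops at 2, i stops at 3; i≥j ⇒ return 2. nums=4 2 1 12 10 9 8 7 6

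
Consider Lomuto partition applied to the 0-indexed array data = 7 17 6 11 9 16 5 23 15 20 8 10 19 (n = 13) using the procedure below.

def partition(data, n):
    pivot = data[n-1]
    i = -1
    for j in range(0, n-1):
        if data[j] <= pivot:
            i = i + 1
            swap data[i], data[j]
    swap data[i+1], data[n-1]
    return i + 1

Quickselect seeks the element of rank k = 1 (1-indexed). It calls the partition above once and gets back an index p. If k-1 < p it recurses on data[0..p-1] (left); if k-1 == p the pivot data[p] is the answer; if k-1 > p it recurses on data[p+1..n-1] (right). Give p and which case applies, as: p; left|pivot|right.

pivot=19, i=-1
j=0: 7≤19, i=0, swap(0,0) ⇒ 7 17 6 11 9 16 5 23 15 20 8 10 19
j=1: 17≤19, i=1, swap(1,1) ⇒ 7 17 6 11 9 16 5 23 15 20 8 10 19
j=2: 6≤19, i=2, swap(2,2) ⇒ 7 17 6 11 9 16 5 23 15 20 8 10 19
j=3: 11≤19, i=3, swap(3,3) ⇒ 7 17 6 11 9 16 5 23 15 20 8 10 19
j=4: 9≤19, i=4, swap(4,4) ⇒ 7 17 6 11 9 16 5 23 15 20 8 10 19
j=5: 16≤19, i=5, swap(5,5) ⇒ 7 17 6 11 9 16 5 23 15 20 8 10 19
j=6: 5≤19, i=6, swap(6,6) ⇒ 7 17 6 11 9 16 5 23 15 20 8 10 19
j=7: 23>19, skip
j=8: 15≤19, i=7, swap(7,8) ⇒ 7 17 6 11 9 16 5 15 23 20 8 10 19
j=9: 20>19, skip
j=10: 8≤19, i=8, swap(8,10) ⇒ 7 17 6 11 9 16 5 15 8 20 23 10 19
j=11: 10≤19, i=9, swap(9,11) ⇒ 7 17 6 11 9 16 5 15 8 10 23 20 19
swap(10,12) ⇒ 7 17 6 11 9 16 5 15 8 10 19 20 23; return 10
p = 10; k-1 = 0 < 10 ⇒ left

10; left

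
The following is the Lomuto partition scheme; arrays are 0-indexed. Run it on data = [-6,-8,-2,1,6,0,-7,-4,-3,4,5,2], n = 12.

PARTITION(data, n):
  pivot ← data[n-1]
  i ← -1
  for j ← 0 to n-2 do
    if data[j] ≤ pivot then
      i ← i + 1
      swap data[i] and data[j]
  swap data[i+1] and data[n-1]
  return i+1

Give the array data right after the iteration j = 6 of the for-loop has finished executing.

[-6,-8,-2,1,0,-7,6,-4,-3,4,5,2]

pivot=2, i=-1
j=0: -6≤2, i=0, swap(0,0) ⇒ [-6,-8,-2,1,6,0,-7,-4,-3,4,5,2]
j=1: -8≤2, i=1, swap(1,1) ⇒ [-6,-8,-2,1,6,0,-7,-4,-3,4,5,2]
j=2: -2≤2, i=2, swap(2,2) ⇒ [-6,-8,-2,1,6,0,-7,-4,-3,4,5,2]
j=3: 1≤2, i=3, swap(3,3) ⇒ [-6,-8,-2,1,6,0,-7,-4,-3,4,5,2]
j=4: 6>2, skip
j=5: 0≤2, i=4, swap(4,5) ⇒ [-6,-8,-2,1,0,6,-7,-4,-3,4,5,2]
j=6: -7≤2, i=5, swap(5,6) ⇒ [-6,-8,-2,1,0,-7,6,-4,-3,4,5,2]
(after j=6) data = [-6,-8,-2,1,0,-7,6,-4,-3,4,5,2]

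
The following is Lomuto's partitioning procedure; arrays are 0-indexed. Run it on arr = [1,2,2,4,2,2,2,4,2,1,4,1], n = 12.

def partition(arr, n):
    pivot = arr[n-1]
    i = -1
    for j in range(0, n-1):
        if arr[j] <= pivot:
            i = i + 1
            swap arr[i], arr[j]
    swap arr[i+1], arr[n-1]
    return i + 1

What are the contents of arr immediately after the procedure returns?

pivot = arr[11] = 1; i = -1
j=0: arr[0]=1 ≤ 1 → i=0, swap arr[0],arr[0] (no change) → [1,2,2,4,2,2,2,4,2,1,4,1]
j=1: arr[1]=2 > 1 → no swap
j=2: arr[2]=2 > 1 → no swap
j=3: arr[3]=4 > 1 → no swap
j=4: arr[4]=2 > 1 → no swap
j=5: arr[5]=2 > 1 → no swap
j=6: arr[6]=2 > 1 → no swap
j=7: arr[7]=4 > 1 → no swap
j=8: arr[8]=2 > 1 → no swap
j=9: arr[9]=1 ≤ 1 → i=1, swap arr[1],arr[9] → [1,1,2,4,2,2,2,4,2,2,4,1]
j=10: arr[10]=4 > 1 → no swap
final swap arr[2],arr[11] → [1,1,1,4,2,2,2,4,2,2,4,2]; return 2

[1,1,1,4,2,2,2,4,2,2,4,2]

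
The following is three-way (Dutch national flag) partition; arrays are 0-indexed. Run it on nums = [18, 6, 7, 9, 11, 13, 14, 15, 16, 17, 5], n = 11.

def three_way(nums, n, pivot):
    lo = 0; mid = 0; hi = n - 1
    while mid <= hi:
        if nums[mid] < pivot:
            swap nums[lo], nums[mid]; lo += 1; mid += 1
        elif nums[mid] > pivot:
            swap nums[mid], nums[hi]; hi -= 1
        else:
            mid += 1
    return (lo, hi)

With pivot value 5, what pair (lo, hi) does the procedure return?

pivot = 5; lo=0, mid=0, hi=10
nums[mid]=18>5: swap nums[0],nums[10]; hi=9 → [5, 6, 7, 9, 11, 13, 14, 15, 16, 17, 18]
nums[mid]=5=5: mid=1
nums[mid]=6>5: swap nums[1],nums[9]; hi=8 → [5, 17, 7, 9, 11, 13, 14, 15, 16, 6, 18]
nums[mid]=17>5: swap nums[1],nums[8]; hi=7 → [5, 16, 7, 9, 11, 13, 14, 15, 17, 6, 18]
nums[mid]=16>5: swap nums[1],nums[7]; hi=6 → [5, 15, 7, 9, 11, 13, 14, 16, 17, 6, 18]
nums[mid]=15>5: swap nums[1],nums[6]; hi=5 → [5, 14, 7, 9, 11, 13, 15, 16, 17, 6, 18]
nums[mid]=14>5: swap nums[1],nums[5]; hi=4 → [5, 13, 7, 9, 11, 14, 15, 16, 17, 6, 18]
nums[mid]=13>5: swap nums[1],nums[4]; hi=3 → [5, 11, 7, 9, 13, 14, 15, 16, 17, 6, 18]
nums[mid]=11>5: swap nums[1],nums[3]; hi=2 → [5, 9, 7, 11, 13, 14, 15, 16, 17, 6, 18]
nums[mid]=9>5: swap nums[1],nums[2]; hi=1 → [5, 7, 9, 11, 13, 14, 15, 16, 17, 6, 18]
nums[mid]=7>5: swap nums[1],nums[1]; hi=0 → [5, 7, 9, 11, 13, 14, 15, 16, 17, 6, 18]
end: lo=0, hi=0; nums = [5, 7, 9, 11, 13, 14, 15, 16, 17, 6, 18]

(0, 0)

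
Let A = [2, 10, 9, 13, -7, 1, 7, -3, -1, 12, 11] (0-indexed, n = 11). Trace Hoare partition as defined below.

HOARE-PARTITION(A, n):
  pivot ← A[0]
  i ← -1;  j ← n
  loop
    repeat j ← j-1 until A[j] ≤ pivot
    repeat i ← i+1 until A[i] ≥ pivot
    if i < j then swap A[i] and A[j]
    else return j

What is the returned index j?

3

pivot = A[0] = 2; i = -1, j = 11
j→8 (A[8]=-1≤2), i→0 (A[0]=2≥2); i<j, swap → [-1, 10, 9, 13, -7, 1, 7, -3, 2, 12, 11]
j→7 (A[7]=-3≤2), i→1 (A[1]=10≥2); i<j, swap → [-1, -3, 9, 13, -7, 1, 7, 10, 2, 12, 11]
j→5 (A[5]=1≤2), i→2 (A[2]=9≥2); i<j, swap → [-1, -3, 1, 13, -7, 9, 7, 10, 2, 12, 11]
j→4 (A[4]=-7≤2), i→3 (A[3]=13≥2); i<j, swap → [-1, -3, 1, -7, 13, 9, 7, 10, 2, 12, 11]
j→3, i→4; i≥j, return j=3. A = [-1, -3, 1, -7, 13, 9, 7, 10, 2, 12, 11]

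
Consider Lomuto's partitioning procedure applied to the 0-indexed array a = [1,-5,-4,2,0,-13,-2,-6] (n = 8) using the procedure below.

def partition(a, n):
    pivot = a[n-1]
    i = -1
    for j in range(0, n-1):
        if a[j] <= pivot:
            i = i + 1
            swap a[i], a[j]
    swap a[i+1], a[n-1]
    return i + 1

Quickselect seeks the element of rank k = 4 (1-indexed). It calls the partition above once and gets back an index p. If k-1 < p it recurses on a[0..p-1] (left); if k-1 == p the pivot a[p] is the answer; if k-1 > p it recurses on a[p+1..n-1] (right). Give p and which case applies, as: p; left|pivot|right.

pivot = a[7] = -6; i = -1
j=0: a[0]=1 > -6 → no swap
j=1: a[1]=-5 > -6 → no swap
j=2: a[2]=-4 > -6 → no swap
j=3: a[3]=2 > -6 → no swap
j=4: a[4]=0 > -6 → no swap
j=5: a[5]=-13 ≤ -6 → i=0, swap a[0],a[5] → [-13,-5,-4,2,0,1,-2,-6]
j=6: a[6]=-2 > -6 → no swap
final swap a[1],a[7] → [-13,-6,-4,2,0,1,-2,-5]; return 1
p = 1; k-1 = 3 > 1 ⇒ right

1; right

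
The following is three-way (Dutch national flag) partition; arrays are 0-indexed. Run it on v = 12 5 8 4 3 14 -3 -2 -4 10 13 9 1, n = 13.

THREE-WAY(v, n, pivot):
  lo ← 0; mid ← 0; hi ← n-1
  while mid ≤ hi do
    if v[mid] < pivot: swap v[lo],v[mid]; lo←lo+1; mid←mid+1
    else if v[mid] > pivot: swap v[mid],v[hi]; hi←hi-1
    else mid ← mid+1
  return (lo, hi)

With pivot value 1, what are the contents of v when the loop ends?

-4 -2 -3 1 14 3 4 8 10 13 9 5 12

pivot = 1; lo=0, mid=0, hi=12
v[mid]=12>1: swap v[0],v[12]; hi=11 → 1 5 8 4 3 14 -3 -2 -4 10 13 9 12
v[mid]=1=1: mid=1
v[mid]=5>1: swap v[1],v[11]; hi=10 → 1 9 8 4 3 14 -3 -2 -4 10 13 5 12
v[mid]=9>1: swap v[1],v[10]; hi=9 → 1 13 8 4 3 14 -3 -2 -4 10 9 5 12
v[mid]=13>1: swap v[1],v[9]; hi=8 → 1 10 8 4 3 14 -3 -2 -4 13 9 5 12
v[mid]=10>1: swap v[1],v[8]; hi=7 → 1 -4 8 4 3 14 -3 -2 10 13 9 5 12
v[mid]=-4<1: swap v[0],v[1]; lo=1,mid=2 → -4 1 8 4 3 14 -3 -2 10 13 9 5 12
v[mid]=8>1: swap v[2],v[7]; hi=6 → -4 1 -2 4 3 14 -3 8 10 13 9 5 12
v[mid]=-2<1: swap v[1],v[2]; lo=2,mid=3 → -4 -2 1 4 3 14 -3 8 10 13 9 5 12
v[mid]=4>1: swap v[3],v[6]; hi=5 → -4 -2 1 -3 3 14 4 8 10 13 9 5 12
v[mid]=-3<1: swap v[2],v[3]; lo=3,mid=4 → -4 -2 -3 1 3 14 4 8 10 13 9 5 12
v[mid]=3>1: swap v[4],v[5]; hi=4 → -4 -2 -3 1 14 3 4 8 10 13 9 5 12
v[mid]=14>1: swap v[4],v[4]; hi=3 → -4 -2 -3 1 14 3 4 8 10 13 9 5 12
end: lo=3, hi=3; v = -4 -2 -3 1 14 3 4 8 10 13 9 5 12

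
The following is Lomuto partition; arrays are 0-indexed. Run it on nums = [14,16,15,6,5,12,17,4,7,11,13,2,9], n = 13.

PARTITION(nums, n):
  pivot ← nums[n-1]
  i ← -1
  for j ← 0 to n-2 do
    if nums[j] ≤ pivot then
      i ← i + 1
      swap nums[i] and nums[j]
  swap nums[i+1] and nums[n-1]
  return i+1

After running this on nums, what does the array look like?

[6,5,4,7,2,9,17,15,14,11,13,16,12]

pivot=9, i=-1
j=0: 14>9, skip
j=1: 16>9, skip
j=2: 15>9, skip
j=3: 6≤9, i=0, swap(0,3) ⇒ [6,16,15,14,5,12,17,4,7,11,13,2,9]
j=4: 5≤9, i=1, swap(1,4) ⇒ [6,5,15,14,16,12,17,4,7,11,13,2,9]
j=5: 12>9, skip
j=6: 17>9, skip
j=7: 4≤9, i=2, swap(2,7) ⇒ [6,5,4,14,16,12,17,15,7,11,13,2,9]
j=8: 7≤9, i=3, swap(3,8) ⇒ [6,5,4,7,16,12,17,15,14,11,13,2,9]
j=9: 11>9, skip
j=10: 13>9, skip
j=11: 2≤9, i=4, swap(4,11) ⇒ [6,5,4,7,2,12,17,15,14,11,13,16,9]
swap(5,12) ⇒ [6,5,4,7,2,9,17,15,14,11,13,16,12]; return 5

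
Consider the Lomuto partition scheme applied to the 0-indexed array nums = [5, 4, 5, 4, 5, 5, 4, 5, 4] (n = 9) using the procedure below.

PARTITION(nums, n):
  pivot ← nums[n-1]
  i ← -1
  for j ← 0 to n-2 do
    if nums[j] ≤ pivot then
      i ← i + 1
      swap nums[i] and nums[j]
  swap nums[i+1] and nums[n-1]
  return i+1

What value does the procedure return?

3

pivot = nums[8] = 4; i = -1
j=0: nums[0]=5 > 4 → no swap
j=1: nums[1]=4 ≤ 4 → i=0, swap nums[0],nums[1] → [4, 5, 5, 4, 5, 5, 4, 5, 4]
j=2: nums[2]=5 > 4 → no swap
j=3: nums[3]=4 ≤ 4 → i=1, swap nums[1],nums[3] → [4, 4, 5, 5, 5, 5, 4, 5, 4]
j=4: nums[4]=5 > 4 → no swap
j=5: nums[5]=5 > 4 → no swap
j=6: nums[6]=4 ≤ 4 → i=2, swap nums[2],nums[6] → [4, 4, 4, 5, 5, 5, 5, 5, 4]
j=7: nums[7]=5 > 4 → no swap
final swap nums[3],nums[8] → [4, 4, 4, 4, 5, 5, 5, 5, 5]; return 3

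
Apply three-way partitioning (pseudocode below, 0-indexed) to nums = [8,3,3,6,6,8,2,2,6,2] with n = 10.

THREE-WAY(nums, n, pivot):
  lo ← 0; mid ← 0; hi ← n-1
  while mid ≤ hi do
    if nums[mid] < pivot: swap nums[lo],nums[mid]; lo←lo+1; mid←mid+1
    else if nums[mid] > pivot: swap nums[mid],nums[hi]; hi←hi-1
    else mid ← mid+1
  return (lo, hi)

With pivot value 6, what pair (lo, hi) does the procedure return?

(5, 7)

lo=0 mid=0 hi=9
8>6: swap(0,9), hi=8 ⇒ [2,3,3,6,6,8,2,2,6,8]
2<6: swap(0,0), lo=1 mid=1 ⇒ [2,3,3,6,6,8,2,2,6,8]
3<6: swap(1,1), lo=2 mid=2 ⇒ [2,3,3,6,6,8,2,2,6,8]
3<6: swap(2,2), lo=3 mid=3 ⇒ [2,3,3,6,6,8,2,2,6,8]
6=6: mid=4
6=6: mid=5
8>6: swap(5,8), hi=7 ⇒ [2,3,3,6,6,6,2,2,8,8]
6=6: mid=6
2<6: swap(3,6), lo=4 mid=7 ⇒ [2,3,3,2,6,6,6,2,8,8]
2<6: swap(4,7), lo=5 mid=8 ⇒ [2,3,3,2,2,6,6,6,8,8]
done. lo=5 hi=7; nums=[2,3,3,2,2,6,6,6,8,8]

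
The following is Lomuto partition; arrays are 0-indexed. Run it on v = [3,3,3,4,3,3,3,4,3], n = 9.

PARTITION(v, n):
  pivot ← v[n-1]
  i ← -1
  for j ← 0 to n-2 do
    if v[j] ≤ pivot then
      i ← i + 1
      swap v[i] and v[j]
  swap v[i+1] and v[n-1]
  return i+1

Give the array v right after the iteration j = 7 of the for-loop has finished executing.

pivot = v[8] = 3; i = -1
j=0: v[0]=3 ≤ 3 → i=0, swap v[0],v[0] (no change) → [3,3,3,4,3,3,3,4,3]
j=1: v[1]=3 ≤ 3 → i=1, swap v[1],v[1] (no change) → [3,3,3,4,3,3,3,4,3]
j=2: v[2]=3 ≤ 3 → i=2, swap v[2],v[2] (no change) → [3,3,3,4,3,3,3,4,3]
j=3: v[3]=4 > 3 → no swap
j=4: v[4]=3 ≤ 3 → i=3, swap v[3],v[4] → [3,3,3,3,4,3,3,4,3]
j=5: v[5]=3 ≤ 3 → i=4, swap v[4],v[5] → [3,3,3,3,3,4,3,4,3]
j=6: v[6]=3 ≤ 3 → i=5, swap v[5],v[6] → [3,3,3,3,3,3,4,4,3]
j=7: v[7]=4 > 3 → no swap
(after j=7) v = [3,3,3,3,3,3,4,4,3]

[3,3,3,3,3,3,4,4,3]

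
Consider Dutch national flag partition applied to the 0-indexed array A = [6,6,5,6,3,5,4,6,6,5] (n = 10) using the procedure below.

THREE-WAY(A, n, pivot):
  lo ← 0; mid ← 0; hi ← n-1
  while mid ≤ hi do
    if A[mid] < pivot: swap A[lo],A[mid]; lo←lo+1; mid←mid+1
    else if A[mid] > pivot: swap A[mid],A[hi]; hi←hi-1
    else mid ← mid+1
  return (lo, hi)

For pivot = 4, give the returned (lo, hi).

(1, 1)

pivot = 4; lo=0, mid=0, hi=9
A[mid]=6>4: swap A[0],A[9]; hi=8 → [5,6,5,6,3,5,4,6,6,6]
A[mid]=5>4: swap A[0],A[8]; hi=7 → [6,6,5,6,3,5,4,6,5,6]
A[mid]=6>4: swap A[0],A[7]; hi=6 → [6,6,5,6,3,5,4,6,5,6]
A[mid]=6>4: swap A[0],A[6]; hi=5 → [4,6,5,6,3,5,6,6,5,6]
A[mid]=4=4: mid=1
A[mid]=6>4: swap A[1],A[5]; hi=4 → [4,5,5,6,3,6,6,6,5,6]
A[mid]=5>4: swap A[1],A[4]; hi=3 → [4,3,5,6,5,6,6,6,5,6]
A[mid]=3<4: swap A[0],A[1]; lo=1,mid=2 → [3,4,5,6,5,6,6,6,5,6]
A[mid]=5>4: swap A[2],A[3]; hi=2 → [3,4,6,5,5,6,6,6,5,6]
A[mid]=6>4: swap A[2],A[2]; hi=1 → [3,4,6,5,5,6,6,6,5,6]
end: lo=1, hi=1; A = [3,4,6,5,5,6,6,6,5,6]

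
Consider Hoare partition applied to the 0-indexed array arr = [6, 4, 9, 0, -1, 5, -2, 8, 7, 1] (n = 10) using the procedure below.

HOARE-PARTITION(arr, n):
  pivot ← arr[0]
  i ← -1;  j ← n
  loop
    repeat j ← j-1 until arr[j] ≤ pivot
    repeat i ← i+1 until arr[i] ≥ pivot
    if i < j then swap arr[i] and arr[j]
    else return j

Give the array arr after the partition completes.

pivot=6
j stops at 9 (1), i stops at 0 (6); swap ⇒ [1, 4, 9, 0, -1, 5, -2, 8, 7, 6]
j stops at 6 (-2), i stops at 2 (9); swap ⇒ [1, 4, -2, 0, -1, 5, 9, 8, 7, 6]
j stops at 5, i stops at 6; i≥j ⇒ return 5. arr=[1, 4, -2, 0, -1, 5, 9, 8, 7, 6]

[1, 4, -2, 0, -1, 5, 9, 8, 7, 6]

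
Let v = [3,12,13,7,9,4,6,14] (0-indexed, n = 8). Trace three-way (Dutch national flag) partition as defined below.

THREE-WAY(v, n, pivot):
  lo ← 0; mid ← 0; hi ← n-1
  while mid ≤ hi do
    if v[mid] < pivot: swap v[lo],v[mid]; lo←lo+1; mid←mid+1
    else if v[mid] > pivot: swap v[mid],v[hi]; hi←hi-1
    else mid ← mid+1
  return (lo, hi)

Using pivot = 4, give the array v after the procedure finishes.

[3,4,7,9,13,6,14,12]

lo=0 mid=0 hi=7
3<4: swap(0,0), lo=1 mid=1 ⇒ [3,12,13,7,9,4,6,14]
12>4: swap(1,7), hi=6 ⇒ [3,14,13,7,9,4,6,12]
14>4: swap(1,6), hi=5 ⇒ [3,6,13,7,9,4,14,12]
6>4: swap(1,5), hi=4 ⇒ [3,4,13,7,9,6,14,12]
4=4: mid=2
13>4: swap(2,4), hi=3 ⇒ [3,4,9,7,13,6,14,12]
9>4: swap(2,3), hi=2 ⇒ [3,4,7,9,13,6,14,12]
7>4: swap(2,2), hi=1 ⇒ [3,4,7,9,13,6,14,12]
done. lo=1 hi=1; v=[3,4,7,9,13,6,14,12]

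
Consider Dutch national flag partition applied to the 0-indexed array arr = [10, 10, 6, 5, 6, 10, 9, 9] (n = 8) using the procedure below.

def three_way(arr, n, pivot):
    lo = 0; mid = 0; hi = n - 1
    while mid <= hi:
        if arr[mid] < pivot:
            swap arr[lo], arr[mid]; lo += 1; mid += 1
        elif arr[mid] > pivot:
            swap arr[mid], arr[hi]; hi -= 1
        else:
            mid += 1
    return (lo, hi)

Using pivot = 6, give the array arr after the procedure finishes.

[5, 6, 6, 10, 10, 9, 9, 10]

lo=0 mid=0 hi=7
10>6: swap(0,7), hi=6 ⇒ [9, 10, 6, 5, 6, 10, 9, 10]
9>6: swap(0,6), hi=5 ⇒ [9, 10, 6, 5, 6, 10, 9, 10]
9>6: swap(0,5), hi=4 ⇒ [10, 10, 6, 5, 6, 9, 9, 10]
10>6: swap(0,4), hi=3 ⇒ [6, 10, 6, 5, 10, 9, 9, 10]
6=6: mid=1
10>6: swap(1,3), hi=2 ⇒ [6, 5, 6, 10, 10, 9, 9, 10]
5<6: swap(0,1), lo=1 mid=2 ⇒ [5, 6, 6, 10, 10, 9, 9, 10]
6=6: mid=3
done. lo=1 hi=2; arr=[5, 6, 6, 10, 10, 9, 9, 10]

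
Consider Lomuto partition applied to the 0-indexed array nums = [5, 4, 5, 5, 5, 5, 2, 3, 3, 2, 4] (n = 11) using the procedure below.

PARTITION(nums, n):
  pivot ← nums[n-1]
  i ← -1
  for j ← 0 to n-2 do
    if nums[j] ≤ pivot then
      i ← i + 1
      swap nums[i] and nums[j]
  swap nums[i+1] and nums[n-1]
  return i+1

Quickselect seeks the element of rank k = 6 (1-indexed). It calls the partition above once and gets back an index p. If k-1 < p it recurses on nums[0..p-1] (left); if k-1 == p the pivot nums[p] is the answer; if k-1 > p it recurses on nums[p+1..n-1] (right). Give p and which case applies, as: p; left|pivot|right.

5; pivot

pivot = nums[10] = 4; i = -1
j=0: nums[0]=5 > 4 → no swap
j=1: nums[1]=4 ≤ 4 → i=0, swap nums[0],nums[1] → [4, 5, 5, 5, 5, 5, 2, 3, 3, 2, 4]
j=2: nums[2]=5 > 4 → no swap
j=3: nums[3]=5 > 4 → no swap
j=4: nums[4]=5 > 4 → no swap
j=5: nums[5]=5 > 4 → no swap
j=6: nums[6]=2 ≤ 4 → i=1, swap nums[1],nums[6] → [4, 2, 5, 5, 5, 5, 5, 3, 3, 2, 4]
j=7: nums[7]=3 ≤ 4 → i=2, swap nums[2],nums[7] → [4, 2, 3, 5, 5, 5, 5, 5, 3, 2, 4]
j=8: nums[8]=3 ≤ 4 → i=3, swap nums[3],nums[8] → [4, 2, 3, 3, 5, 5, 5, 5, 5, 2, 4]
j=9: nums[9]=2 ≤ 4 → i=4, swap nums[4],nums[9] → [4, 2, 3, 3, 2, 5, 5, 5, 5, 5, 4]
final swap nums[5],nums[10] → [4, 2, 3, 3, 2, 4, 5, 5, 5, 5, 5]; return 5
p = 5; k-1 = 5 == 5 ⇒ pivot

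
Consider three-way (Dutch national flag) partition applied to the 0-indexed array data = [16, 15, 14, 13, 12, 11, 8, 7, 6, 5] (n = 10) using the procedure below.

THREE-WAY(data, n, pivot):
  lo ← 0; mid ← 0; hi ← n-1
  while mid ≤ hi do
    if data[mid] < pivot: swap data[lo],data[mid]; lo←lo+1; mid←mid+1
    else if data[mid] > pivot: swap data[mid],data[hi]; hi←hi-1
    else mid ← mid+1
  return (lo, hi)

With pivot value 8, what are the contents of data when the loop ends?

[5, 6, 7, 8, 11, 12, 13, 14, 15, 16]

pivot = 8; lo=0, mid=0, hi=9
data[mid]=16>8: swap data[0],data[9]; hi=8 → [5, 15, 14, 13, 12, 11, 8, 7, 6, 16]
data[mid]=5<8: swap data[0],data[0]; lo=1,mid=1 → [5, 15, 14, 13, 12, 11, 8, 7, 6, 16]
data[mid]=15>8: swap data[1],data[8]; hi=7 → [5, 6, 14, 13, 12, 11, 8, 7, 15, 16]
data[mid]=6<8: swap data[1],data[1]; lo=2,mid=2 → [5, 6, 14, 13, 12, 11, 8, 7, 15, 16]
data[mid]=14>8: swap data[2],data[7]; hi=6 → [5, 6, 7, 13, 12, 11, 8, 14, 15, 16]
data[mid]=7<8: swap data[2],data[2]; lo=3,mid=3 → [5, 6, 7, 13, 12, 11, 8, 14, 15, 16]
data[mid]=13>8: swap data[3],data[6]; hi=5 → [5, 6, 7, 8, 12, 11, 13, 14, 15, 16]
data[mid]=8=8: mid=4
data[mid]=12>8: swap data[4],data[5]; hi=4 → [5, 6, 7, 8, 11, 12, 13, 14, 15, 16]
data[mid]=11>8: swap data[4],data[4]; hi=3 → [5, 6, 7, 8, 11, 12, 13, 14, 15, 16]
end: lo=3, hi=3; data = [5, 6, 7, 8, 11, 12, 13, 14, 15, 16]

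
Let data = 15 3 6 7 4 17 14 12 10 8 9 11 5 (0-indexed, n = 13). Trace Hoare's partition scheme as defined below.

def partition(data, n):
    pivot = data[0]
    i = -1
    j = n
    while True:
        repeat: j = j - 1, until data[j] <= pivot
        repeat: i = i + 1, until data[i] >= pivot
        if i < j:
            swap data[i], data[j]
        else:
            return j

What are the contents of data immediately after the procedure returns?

5 3 6 7 4 11 14 12 10 8 9 17 15

pivot=15
j stops at 12 (5), i stops at 0 (15); swap ⇒ 5 3 6 7 4 17 14 12 10 8 9 11 15
j stops at 11 (11), i stops at 5 (17); swap ⇒ 5 3 6 7 4 11 14 12 10 8 9 17 15
j stops at 10, i stops at 11; i≥j ⇒ return 10. data=5 3 6 7 4 11 14 12 10 8 9 17 15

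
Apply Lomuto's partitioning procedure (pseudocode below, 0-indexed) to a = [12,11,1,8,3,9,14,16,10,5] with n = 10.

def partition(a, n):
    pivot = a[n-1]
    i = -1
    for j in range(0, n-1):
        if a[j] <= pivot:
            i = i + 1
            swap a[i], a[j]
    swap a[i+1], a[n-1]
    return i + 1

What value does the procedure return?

2

pivot = a[9] = 5; i = -1
j=0: a[0]=12 > 5 → no swap
j=1: a[1]=11 > 5 → no swap
j=2: a[2]=1 ≤ 5 → i=0, swap a[0],a[2] → [1,11,12,8,3,9,14,16,10,5]
j=3: a[3]=8 > 5 → no swap
j=4: a[4]=3 ≤ 5 → i=1, swap a[1],a[4] → [1,3,12,8,11,9,14,16,10,5]
j=5: a[5]=9 > 5 → no swap
j=6: a[6]=14 > 5 → no swap
j=7: a[7]=16 > 5 → no swap
j=8: a[8]=10 > 5 → no swap
final swap a[2],a[9] → [1,3,5,8,11,9,14,16,10,12]; return 2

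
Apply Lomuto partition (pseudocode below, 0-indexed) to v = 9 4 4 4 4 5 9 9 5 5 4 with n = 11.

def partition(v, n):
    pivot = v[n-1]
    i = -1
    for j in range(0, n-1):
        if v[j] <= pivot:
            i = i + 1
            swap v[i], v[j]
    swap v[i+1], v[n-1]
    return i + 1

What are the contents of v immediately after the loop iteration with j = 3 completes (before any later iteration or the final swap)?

4 4 4 9 4 5 9 9 5 5 4

pivot=4, i=-1
j=0: 9>4, skip
j=1: 4≤4, i=0, swap(0,1) ⇒ 4 9 4 4 4 5 9 9 5 5 4
j=2: 4≤4, i=1, swap(1,2) ⇒ 4 4 9 4 4 5 9 9 5 5 4
j=3: 4≤4, i=2, swap(2,3) ⇒ 4 4 4 9 4 5 9 9 5 5 4
(after j=3) v = 4 4 4 9 4 5 9 9 5 5 4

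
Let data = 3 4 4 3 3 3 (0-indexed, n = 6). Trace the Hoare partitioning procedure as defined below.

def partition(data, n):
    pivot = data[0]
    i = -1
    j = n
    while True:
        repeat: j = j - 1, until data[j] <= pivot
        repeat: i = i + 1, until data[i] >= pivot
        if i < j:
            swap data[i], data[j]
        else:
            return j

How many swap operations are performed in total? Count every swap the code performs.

pivot=3
j stops at 5 (3), i stops at 0 (3); swap ⇒ 3 4 4 3 3 3
j stops at 4 (3), i stops at 1 (4); swap ⇒ 3 3 4 3 4 3
j stops at 3 (3), i stops at 2 (4); swap ⇒ 3 3 3 4 4 3
j stops at 2, i stops at 3; i≥j ⇒ return 2. data=3 3 3 4 4 3

3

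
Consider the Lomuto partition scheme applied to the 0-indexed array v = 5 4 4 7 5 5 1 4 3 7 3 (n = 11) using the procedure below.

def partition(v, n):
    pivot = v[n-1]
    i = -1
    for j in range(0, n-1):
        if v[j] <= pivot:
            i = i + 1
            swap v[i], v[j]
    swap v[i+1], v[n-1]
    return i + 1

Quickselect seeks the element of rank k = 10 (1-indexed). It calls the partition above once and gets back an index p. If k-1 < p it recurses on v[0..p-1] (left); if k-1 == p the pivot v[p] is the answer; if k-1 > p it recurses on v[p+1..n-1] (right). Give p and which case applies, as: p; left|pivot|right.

pivot = v[10] = 3; i = -1
j=0: v[0]=5 > 3 → no swap
j=1: v[1]=4 > 3 → no swap
j=2: v[2]=4 > 3 → no swap
j=3: v[3]=7 > 3 → no swap
j=4: v[4]=5 > 3 → no swap
j=5: v[5]=5 > 3 → no swap
j=6: v[6]=1 ≤ 3 → i=0, swap v[0],v[6] → 1 4 4 7 5 5 5 4 3 7 3
j=7: v[7]=4 > 3 → no swap
j=8: v[8]=3 ≤ 3 → i=1, swap v[1],v[8] → 1 3 4 7 5 5 5 4 4 7 3
j=9: v[9]=7 > 3 → no swap
final swap v[2],v[10] → 1 3 3 7 5 5 5 4 4 7 4; return 2
p = 2; k-1 = 9 > 2 ⇒ right

2; right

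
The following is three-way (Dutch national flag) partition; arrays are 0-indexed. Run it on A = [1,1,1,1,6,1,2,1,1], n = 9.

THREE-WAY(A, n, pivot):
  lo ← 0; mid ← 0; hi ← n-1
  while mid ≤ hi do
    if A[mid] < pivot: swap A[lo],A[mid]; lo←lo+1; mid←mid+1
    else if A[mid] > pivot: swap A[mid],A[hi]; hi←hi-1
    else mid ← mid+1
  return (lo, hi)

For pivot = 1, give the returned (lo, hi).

lo=0 mid=0 hi=8
1=1: mid=1
1=1: mid=2
1=1: mid=3
1=1: mid=4
6>1: swap(4,8), hi=7 ⇒ [1,1,1,1,1,1,2,1,6]
1=1: mid=5
1=1: mid=6
2>1: swap(6,7), hi=6 ⇒ [1,1,1,1,1,1,1,2,6]
1=1: mid=7
done. lo=0 hi=6; A=[1,1,1,1,1,1,1,2,6]

(0, 6)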